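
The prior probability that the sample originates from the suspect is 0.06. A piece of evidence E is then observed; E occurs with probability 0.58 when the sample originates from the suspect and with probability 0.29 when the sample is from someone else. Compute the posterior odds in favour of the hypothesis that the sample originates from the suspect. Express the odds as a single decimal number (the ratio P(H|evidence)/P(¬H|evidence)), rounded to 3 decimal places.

Prior odds = 0.06/(1−0.06) = 0.063830.
Likelihood ratio for E = 0.58/0.29 = 2.0000.
Posterior odds = prior odds × LR = 0.12766.

Posterior odds ≈ 0.128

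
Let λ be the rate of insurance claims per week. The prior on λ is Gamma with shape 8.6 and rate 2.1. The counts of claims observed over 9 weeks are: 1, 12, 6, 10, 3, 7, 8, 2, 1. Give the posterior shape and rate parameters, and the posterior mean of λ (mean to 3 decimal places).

Posterior: Gamma(shape=58.6, rate=11.1); mean ≈ 5.279

Total count ∑xᵢ = 50 over n = 9 weeks.
Gamma is conjugate to the Poisson likelihood: posterior is Gamma(shape = 8.6+50 = 58.6, rate = 2.1+9 = 11.1).
Posterior mean = shape/rate = 58.6/11.1 = 5.279.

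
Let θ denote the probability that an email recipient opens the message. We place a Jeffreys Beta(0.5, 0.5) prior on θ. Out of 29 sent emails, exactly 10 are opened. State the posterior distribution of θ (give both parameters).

Posterior: Beta(10.5, 19.5)

Observing 10 successes and 19 failures updates Beta(0.5, 0.5) by adding the success and failure counts to the two shape parameters: α = 0.5+10 = 10.5, β = 0.5+19 = 19.5.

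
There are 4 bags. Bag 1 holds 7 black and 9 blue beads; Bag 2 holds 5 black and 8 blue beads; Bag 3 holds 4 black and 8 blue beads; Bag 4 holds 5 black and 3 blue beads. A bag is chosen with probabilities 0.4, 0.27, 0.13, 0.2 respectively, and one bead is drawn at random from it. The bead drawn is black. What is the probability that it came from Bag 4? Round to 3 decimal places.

P(black|Bag 1) = 0.4375; P(black|Bag 2) = 0.3846; P(black|Bag 3) = 0.3333; P(black|Bag 4) = 0.625.
Prior × likelihood for each source: 0.4·0.4375=0.1750, 0.27·0.3846=0.1038, 0.13·0.3333=0.04333, 0.2·0.625=0.1250. Summing gives P(black) = 0.44718.
P(Bag 4 | black) = 0.1250 / 0.44718 = 0.280.

Posterior probability ≈ 0.280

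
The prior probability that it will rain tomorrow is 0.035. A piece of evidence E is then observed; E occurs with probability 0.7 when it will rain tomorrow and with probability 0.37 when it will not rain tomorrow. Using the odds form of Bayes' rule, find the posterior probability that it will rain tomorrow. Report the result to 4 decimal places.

Posterior probability ≈ 0.0642

Prior odds = 0.035/(1−0.035) = 0.036269. In log-odds, ln(0.036269) = -3.3168.
Add log likelihood ratio: ln(1.8919) = 0.63758.
Posterior log-odds = -2.6792, so posterior odds = exp(-2.6792) = 0.068618. Converting, P(H|E) = 0.068618/1.0686 = 0.0642.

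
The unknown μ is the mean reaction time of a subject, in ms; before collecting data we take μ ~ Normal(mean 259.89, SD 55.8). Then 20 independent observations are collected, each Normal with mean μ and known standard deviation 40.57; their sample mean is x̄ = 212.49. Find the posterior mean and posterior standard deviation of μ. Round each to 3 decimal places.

Posterior mean ≈ 213.711; posterior SD ≈ 8.954

Prior precision 1/τ₀² = 1/55.8² = 0.00032117; data precision n/σ² = 20/40.57² = 0.0121512.
Posterior precision = 0.00032117 + 0.0121512 = 0.0124724, giving posterior SD = 1/√0.0124724 = 8.954.
Posterior mean = (0.00032117·259.89 + 0.0121512·212.49) / 0.0124724 = 213.711.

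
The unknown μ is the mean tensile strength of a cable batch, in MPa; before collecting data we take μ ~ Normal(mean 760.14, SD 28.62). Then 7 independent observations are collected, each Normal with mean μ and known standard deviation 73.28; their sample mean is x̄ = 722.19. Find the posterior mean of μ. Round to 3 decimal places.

Posterior mean ≈ 740.543

With known σ, the Normal prior is conjugate. Weight on the data is w = (n/σ²)/(n/σ² + 1/τ₀²) = 0.00130355/(0.00130355+0.00122085) = 0.51638.
Posterior mean = w·x̄ + (1−w)·μ₀ = 0.51638·722.19 + 0.48362·760.14 = 740.543.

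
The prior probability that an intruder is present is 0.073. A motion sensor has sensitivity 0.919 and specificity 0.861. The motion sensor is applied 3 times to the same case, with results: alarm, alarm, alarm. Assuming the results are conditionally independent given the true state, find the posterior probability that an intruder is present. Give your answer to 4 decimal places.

With H the event that an intruder is present, the joint likelihood of the observed sequence is P(data|H) = 0.919·0.919·0.919 = 0.77615 and P(data|¬H) = 0.139·0.139·0.139 = 0.0026856.
Bayes: P(H|data) = 0.073·0.77615 / (0.073·0.77615 + 0.927·0.0026856) = 0.056659/0.059149 = 0.9579.

Posterior P(H) ≈ 0.9579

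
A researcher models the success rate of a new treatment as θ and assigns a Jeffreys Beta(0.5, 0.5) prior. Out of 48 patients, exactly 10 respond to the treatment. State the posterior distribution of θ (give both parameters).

Posterior: Beta(10.5, 38.5)

The binomial likelihood is conjugate to the Beta prior: with 10 successes and 38 failures, the posterior is Beta(0.5+10, 0.5+38) = Beta(10.5, 38.5).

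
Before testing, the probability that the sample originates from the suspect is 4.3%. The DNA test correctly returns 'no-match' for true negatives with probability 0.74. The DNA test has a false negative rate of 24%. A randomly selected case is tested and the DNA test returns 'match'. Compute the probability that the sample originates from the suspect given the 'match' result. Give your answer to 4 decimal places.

P(H | E) ≈ 0.1161

Write H for 'the sample originates from the suspect'. Prior odds H:¬H = 0.043/0.957 = 0.044932. For the 'match' outcome, the likelihood ratio is 0.76/0.26 = 2.9231.
Posterior odds = 0.044932 × 2.9231 = 0.13134, so P(H|E) = 0.13134/(1+0.13134) = 0.1161.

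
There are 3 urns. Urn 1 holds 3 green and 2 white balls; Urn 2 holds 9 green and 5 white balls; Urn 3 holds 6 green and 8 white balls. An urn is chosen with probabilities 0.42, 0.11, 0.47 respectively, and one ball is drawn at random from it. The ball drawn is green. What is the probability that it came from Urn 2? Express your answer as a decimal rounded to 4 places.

Tabulate prior·likelihood by source: [1] prior 0.42, lik 0.6, product 0.2520; [2] prior 0.11, lik 0.6429, product 0.07071; [3] prior 0.47, lik 0.4286, product 0.2014.
Normalizing constant = 0.52414; the posterior for Urn 2 is its product over the sum, 0.07071/0.52414 = 0.1349.

Posterior probability ≈ 0.1349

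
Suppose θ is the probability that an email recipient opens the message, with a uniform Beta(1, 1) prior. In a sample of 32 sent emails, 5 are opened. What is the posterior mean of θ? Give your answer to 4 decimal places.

Posterior mean ≈ 0.1765

The binomial likelihood is conjugate to the Beta prior: with 5 successes and 27 failures, the posterior is Beta(1+5, 1+27) = Beta(6, 28).
E[θ | data] = 6/(6+28) = 0.1765.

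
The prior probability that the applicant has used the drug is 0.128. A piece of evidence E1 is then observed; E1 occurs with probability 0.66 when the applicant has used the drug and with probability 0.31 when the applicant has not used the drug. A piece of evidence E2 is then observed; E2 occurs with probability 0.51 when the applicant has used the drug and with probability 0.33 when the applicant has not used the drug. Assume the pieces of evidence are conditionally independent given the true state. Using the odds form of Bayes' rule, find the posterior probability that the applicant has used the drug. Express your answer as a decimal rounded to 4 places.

Prior odds = 0.128/(1−0.128) = 0.14679. In log-odds, ln(0.14679) = -1.9188.
Add log likelihood ratios: ln(2.1290) + ln(1.5455) = 1.1910.
Posterior log-odds = -0.72777, so posterior odds = exp(-0.72777) = 0.48298. Converting, P(H|E) = 0.48298/1.4830 = 0.3257.

Posterior probability ≈ 0.3257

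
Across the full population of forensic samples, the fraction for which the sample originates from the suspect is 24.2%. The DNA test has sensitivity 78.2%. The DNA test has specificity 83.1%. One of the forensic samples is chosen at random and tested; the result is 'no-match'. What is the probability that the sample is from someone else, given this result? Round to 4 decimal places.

P(¬H | E) ≈ 0.9227

Write H for 'the sample originates from the suspect'. Prior odds H:¬H = 0.242/0.758 = 0.31926. For the 'no-match' outcome, the likelihood ratio is 0.218/0.831 = 0.26233.
Posterior odds = 0.31926 × 0.26233 = 0.083753, so P(H|E) = 0.083753/(1+0.083753) = 0.0773. Then P(¬H|E) = 1 − 0.0773 = 0.9227.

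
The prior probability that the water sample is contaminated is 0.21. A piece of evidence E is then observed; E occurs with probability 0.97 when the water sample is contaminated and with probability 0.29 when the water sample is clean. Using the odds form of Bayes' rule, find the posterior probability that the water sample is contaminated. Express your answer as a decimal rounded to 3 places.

Prior odds = 0.21/(1−0.21) = 0.26582. In log-odds, ln(0.26582) = -1.3249.
Add log likelihood ratio: ln(3.3448) = 1.2074.
Posterior log-odds = -0.11751, so posterior odds = exp(-0.11751) = 0.88913. Converting, P(H|E) = 0.88913/1.8891 = 0.471.

Posterior probability ≈ 0.471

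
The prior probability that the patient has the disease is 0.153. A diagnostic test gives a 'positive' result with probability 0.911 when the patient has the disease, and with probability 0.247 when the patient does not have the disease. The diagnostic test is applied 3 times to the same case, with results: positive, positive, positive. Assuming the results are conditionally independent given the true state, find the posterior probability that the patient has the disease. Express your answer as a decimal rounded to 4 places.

Posterior P(H) ≈ 0.9006

Let H be the event that the patient has the disease; start with P(H) = 0.153. P('positive'|H) = 0.911, P('positive'|¬H) = 0.247.
Update on result 1 ('positive'): P(H) ← 0.911·0.1530 / (0.911·0.1530 + 0.247·0.8470) = 0.13938/0.34859 = 0.3998.
Update on result 2 ('positive'): P(H) ← 0.911·0.3998 / (0.911·0.3998 + 0.247·0.6002) = 0.36426/0.51250 = 0.7108.
Update on result 3 ('positive'): P(H) ← 0.911·0.7108 / (0.911·0.7108 + 0.247·0.2892) = 0.64750/0.71894 = 0.9006.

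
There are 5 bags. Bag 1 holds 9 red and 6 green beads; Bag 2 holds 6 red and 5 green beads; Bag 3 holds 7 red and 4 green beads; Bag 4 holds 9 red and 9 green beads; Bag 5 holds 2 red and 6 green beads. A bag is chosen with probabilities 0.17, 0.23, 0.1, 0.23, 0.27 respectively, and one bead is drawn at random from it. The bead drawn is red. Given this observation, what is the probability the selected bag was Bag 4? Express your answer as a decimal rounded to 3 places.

Posterior probability ≈ 0.243

Tabulate prior·likelihood by source: [1] prior 0.17, lik 0.6, product 0.1020; [2] prior 0.23, lik 0.5455, product 0.1255; [3] prior 0.1, lik 0.6364, product 0.06364; [4] prior 0.23, lik 0.5, product 0.1150; [5] prior 0.27, lik 0.25, product 0.06750.
Normalizing constant = 0.47359; the posterior for Bag 4 is its product over the sum, 0.1150/0.47359 = 0.243.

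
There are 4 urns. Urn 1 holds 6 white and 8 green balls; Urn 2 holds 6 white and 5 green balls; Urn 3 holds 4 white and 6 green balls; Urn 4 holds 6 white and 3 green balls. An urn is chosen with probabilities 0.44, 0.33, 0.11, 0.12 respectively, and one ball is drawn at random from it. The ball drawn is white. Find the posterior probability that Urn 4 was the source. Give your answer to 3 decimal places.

Posterior probability ≈ 0.162

P(white|Urn 1) = 0.4286; P(white|Urn 2) = 0.5455; P(white|Urn 3) = 0.4; P(white|Urn 4) = 0.6667.
Prior × likelihood for each source: 0.44·0.4286=0.1886, 0.33·0.5455=0.1800, 0.11·0.4=0.04400, 0.12·0.6667=0.08000. Summing gives P(white) = 0.49257.
P(Urn 4 | white) = 0.08000 / 0.49257 = 0.162.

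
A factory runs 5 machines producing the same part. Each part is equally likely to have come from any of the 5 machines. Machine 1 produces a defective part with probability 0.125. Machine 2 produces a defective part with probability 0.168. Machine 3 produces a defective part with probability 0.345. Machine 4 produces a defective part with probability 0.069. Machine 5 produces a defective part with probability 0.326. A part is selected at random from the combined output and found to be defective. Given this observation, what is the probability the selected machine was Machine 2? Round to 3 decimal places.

Posterior probability ≈ 0.163

Tabulate prior·likelihood by source: [1] prior 0.2, lik 0.125, product 0.02500; [2] prior 0.2, lik 0.168, product 0.03360; [3] prior 0.2, lik 0.345, product 0.06900; [4] prior 0.2, lik 0.069, product 0.01380; [5] prior 0.2, lik 0.326, product 0.06520.
Normalizing constant = 0.20660; the posterior for Machine 2 is its product over the sum, 0.03360/0.20660 = 0.163.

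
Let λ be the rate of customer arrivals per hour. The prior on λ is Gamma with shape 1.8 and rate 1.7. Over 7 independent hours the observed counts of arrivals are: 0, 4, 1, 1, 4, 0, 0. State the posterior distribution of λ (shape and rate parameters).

Posterior: Gamma(shape=11.8, rate=8.7)

Total count ∑xᵢ = 10 over n = 7 hours.
Gamma is conjugate to the Poisson likelihood: posterior is Gamma(shape = 1.8+10 = 11.8, rate = 1.7+7 = 8.7).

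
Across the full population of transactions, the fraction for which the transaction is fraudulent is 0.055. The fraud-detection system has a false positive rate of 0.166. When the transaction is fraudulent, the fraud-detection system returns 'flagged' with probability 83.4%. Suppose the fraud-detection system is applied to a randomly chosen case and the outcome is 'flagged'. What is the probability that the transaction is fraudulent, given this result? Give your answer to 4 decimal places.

Write H for 'the transaction is fraudulent'. Prior odds H:¬H = 0.055/0.945 = 0.058201. For the 'flagged' outcome, the likelihood ratio is 0.834/0.166 = 5.0241.
Posterior odds = 0.058201 × 5.0241 = 0.29241, so P(H|E) = 0.29241/(1+0.29241) = 0.2263.

P(H | E) ≈ 0.2263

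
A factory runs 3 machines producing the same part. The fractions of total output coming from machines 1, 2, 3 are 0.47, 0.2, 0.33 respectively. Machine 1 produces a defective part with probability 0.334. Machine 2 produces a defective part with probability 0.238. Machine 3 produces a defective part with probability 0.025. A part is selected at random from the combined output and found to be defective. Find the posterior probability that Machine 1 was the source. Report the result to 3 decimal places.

Posterior probability ≈ 0.738

P(defective|M1) = 0.334; P(defective|M2) = 0.238; P(defective|M3) = 0.025.
Prior × likelihood for each source: 0.47·0.334=0.1570, 0.2·0.238=0.04760, 0.33·0.025=0.008250. Summing gives P(defective) = 0.21283.
P(Machine 1 | defective) = 0.1570 / 0.21283 = 0.738.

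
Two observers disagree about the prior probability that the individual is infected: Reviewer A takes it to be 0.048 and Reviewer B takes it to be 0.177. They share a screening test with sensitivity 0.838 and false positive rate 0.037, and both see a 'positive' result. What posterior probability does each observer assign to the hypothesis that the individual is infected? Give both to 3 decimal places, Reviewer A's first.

Reviewer A: 0.533; Reviewer B: 0.830

The likelihood ratio for a 'positive' result is 0.838/0.037 = 22.649.
Reviewer A: prior odds 0.048/0.952 = 0.050420; posterior odds 1.1419; posterior probability 0.533.
Reviewer B: prior odds 0.177/0.823 = 0.21507; posterior odds 4.8710; posterior probability 0.830.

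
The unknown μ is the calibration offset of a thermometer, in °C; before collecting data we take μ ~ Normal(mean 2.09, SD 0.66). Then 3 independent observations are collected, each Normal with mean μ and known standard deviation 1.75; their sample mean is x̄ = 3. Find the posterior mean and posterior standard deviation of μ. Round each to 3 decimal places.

Posterior mean ≈ 2.362; posterior SD ≈ 0.553

With known σ, the Normal prior is conjugate. Weight on the data is w = (n/σ²)/(n/σ² + 1/τ₀²) = 0.979592/(0.979592+2.29568) = 0.29909.
Posterior mean = w·x̄ + (1−w)·μ₀ = 0.29909·3 + 0.70091·2.09 = 2.362. Posterior variance = 1/(0.979592+2.29568) = 0.305318, so SD = 0.553.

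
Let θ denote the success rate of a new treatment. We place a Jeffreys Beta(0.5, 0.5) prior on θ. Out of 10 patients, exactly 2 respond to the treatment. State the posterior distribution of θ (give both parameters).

Posterior: Beta(2.5, 8.5)

Observing 2 successes and 8 failures updates Beta(0.5, 0.5) by adding the success and failure counts to the two shape parameters: α = 0.5+2 = 2.5, β = 0.5+8 = 8.5.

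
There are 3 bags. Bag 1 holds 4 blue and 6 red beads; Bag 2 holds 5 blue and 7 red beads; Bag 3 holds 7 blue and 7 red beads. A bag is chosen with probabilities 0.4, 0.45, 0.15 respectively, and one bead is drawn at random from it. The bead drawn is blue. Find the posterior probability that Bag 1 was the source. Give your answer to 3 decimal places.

Tabulate prior·likelihood by source: [1] prior 0.4, lik 0.4, product 0.1600; [2] prior 0.45, lik 0.4167, product 0.1875; [3] prior 0.15, lik 0.5, product 0.07500.
Normalizing constant = 0.42250; the posterior for Bag 1 is its product over the sum, 0.1600/0.42250 = 0.379.

Posterior probability ≈ 0.379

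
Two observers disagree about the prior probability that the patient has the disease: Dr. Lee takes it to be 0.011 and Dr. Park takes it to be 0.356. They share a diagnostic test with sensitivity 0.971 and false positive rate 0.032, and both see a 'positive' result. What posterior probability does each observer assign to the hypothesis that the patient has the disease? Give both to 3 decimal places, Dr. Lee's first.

P('+'|H) = 0.971, P('+'|¬H) = 0.032.
Dr. Lee: numerator 0.971·0.011 = 0.010681; evidence = 0.010681+0.032·0.989 = 0.042329; posterior = 0.252.
Dr. Park: numerator 0.971·0.356 = 0.34568; evidence = 0.34568+0.032·0.644 = 0.36628; posterior = 0.944.

Dr. Lee: 0.252; Dr. Park: 0.944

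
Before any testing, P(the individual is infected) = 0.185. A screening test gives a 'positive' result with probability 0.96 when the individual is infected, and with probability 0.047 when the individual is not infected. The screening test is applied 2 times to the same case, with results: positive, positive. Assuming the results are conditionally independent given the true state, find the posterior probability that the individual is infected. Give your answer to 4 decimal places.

With H the event that the individual is infected, the joint likelihood of the observed sequence is P(data|H) = 0.96·0.96 = 0.92160 and P(data|¬H) = 0.047·0.047 = 0.0022090.
Bayes: P(H|data) = 0.185·0.92160 / (0.185·0.92160 + 0.815·0.0022090) = 0.17050/0.17230 = 0.9896.

Posterior P(H) ≈ 0.9896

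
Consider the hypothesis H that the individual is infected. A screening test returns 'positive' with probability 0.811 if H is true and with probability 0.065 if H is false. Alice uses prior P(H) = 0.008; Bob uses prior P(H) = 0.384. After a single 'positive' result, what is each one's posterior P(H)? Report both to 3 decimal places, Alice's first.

Alice: 0.091; Bob: 0.886

The likelihood ratio for a 'positive' result is 0.811/0.065 = 12.477.
Alice: prior odds 0.008/0.992 = 0.0080645; posterior odds 0.10062; posterior probability 0.091.
Bob: prior odds 0.384/0.616 = 0.62338; posterior odds 7.7778; posterior probability 0.886.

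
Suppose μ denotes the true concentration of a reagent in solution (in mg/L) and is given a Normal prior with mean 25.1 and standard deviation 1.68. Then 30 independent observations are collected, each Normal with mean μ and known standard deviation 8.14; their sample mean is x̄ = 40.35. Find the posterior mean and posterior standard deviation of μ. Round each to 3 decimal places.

Prior precision 1/τ₀² = 1/1.68² = 0.354308; data precision n/σ² = 30/8.14² = 0.452765.
Posterior precision = 0.354308 + 0.452765 = 0.807073, giving posterior SD = 1/√0.807073 = 1.113.
Posterior mean = (0.354308·25.1 + 0.452765·40.35) / 0.807073 = 33.655.

Posterior mean ≈ 33.655; posterior SD ≈ 1.113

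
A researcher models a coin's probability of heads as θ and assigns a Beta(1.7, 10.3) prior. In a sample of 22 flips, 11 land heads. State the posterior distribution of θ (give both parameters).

Posterior: Beta(12.7, 21.3)

Observing 11 successes and 11 failures updates Beta(1.7, 10.3) by adding the success and failure counts to the two shape parameters: α = 1.7+11 = 12.7, β = 10.3+11 = 21.3.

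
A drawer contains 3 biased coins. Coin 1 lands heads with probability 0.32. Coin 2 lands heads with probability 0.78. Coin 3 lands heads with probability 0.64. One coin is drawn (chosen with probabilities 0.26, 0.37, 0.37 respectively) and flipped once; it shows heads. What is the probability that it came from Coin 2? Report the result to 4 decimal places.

Posterior probability ≈ 0.4742

Tabulate prior·likelihood by source: [1] prior 0.26, lik 0.32, product 0.08320; [2] prior 0.37, lik 0.78, product 0.2886; [3] prior 0.37, lik 0.64, product 0.2368.
Normalizing constant = 0.60860; the posterior for Coin 2 is its product over the sum, 0.2886/0.60860 = 0.4742.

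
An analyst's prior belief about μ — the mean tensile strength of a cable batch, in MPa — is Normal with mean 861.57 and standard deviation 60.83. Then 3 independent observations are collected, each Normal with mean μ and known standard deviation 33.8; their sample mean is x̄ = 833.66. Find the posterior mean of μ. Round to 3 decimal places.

Prior precision 1/τ₀² = 1/60.83² = 0.00027025; data precision n/σ² = 3/33.8² = 0.00262596.
Posterior precision = 0.00027025 + 0.00262596 = 0.00289621.
Posterior mean = (0.00027025·861.57 + 0.00262596·833.66) / 0.00289621 = 836.264.

Posterior mean ≈ 836.264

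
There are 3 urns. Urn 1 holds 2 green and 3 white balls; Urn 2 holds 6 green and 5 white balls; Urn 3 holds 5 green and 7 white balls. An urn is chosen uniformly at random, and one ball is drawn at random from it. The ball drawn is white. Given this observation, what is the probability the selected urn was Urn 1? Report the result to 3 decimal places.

P(white|Urn 1) = 0.6; P(white|Urn 2) = 0.4545; P(white|Urn 3) = 0.5833.
Prior × likelihood for each source: 0.333333·0.6=0.2000, 0.333333·0.4545=0.1515, 0.333333·0.5833=0.1944. Summing gives P(white) = 0.54596.
P(Urn 1 | white) = 0.2000 / 0.54596 = 0.366.

Posterior probability ≈ 0.366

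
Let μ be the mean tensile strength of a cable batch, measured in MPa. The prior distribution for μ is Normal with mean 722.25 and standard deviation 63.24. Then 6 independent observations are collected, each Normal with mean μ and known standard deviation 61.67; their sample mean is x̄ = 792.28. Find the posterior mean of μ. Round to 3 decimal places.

Prior precision 1/τ₀² = 1/63.24² = 0.00025004; data precision n/σ² = 6/61.67² = 0.00157762.
Posterior precision = 0.00025004 + 0.00157762 = 0.00182767.
Posterior mean = (0.00025004·722.25 + 0.00157762·792.28) / 0.00182767 = 782.699.

Posterior mean ≈ 782.699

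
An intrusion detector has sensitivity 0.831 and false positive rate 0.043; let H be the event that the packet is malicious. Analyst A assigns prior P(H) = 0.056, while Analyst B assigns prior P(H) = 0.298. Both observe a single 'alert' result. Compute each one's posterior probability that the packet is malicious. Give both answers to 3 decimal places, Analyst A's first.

P('+'|H) = 0.831, P('+'|¬H) = 0.043.
Analyst A: numerator 0.831·0.056 = 0.046536; evidence = 0.046536+0.043·0.944 = 0.087128; posterior = 0.534.
Analyst B: numerator 0.831·0.298 = 0.24764; evidence = 0.24764+0.043·0.702 = 0.27782; posterior = 0.891.

Analyst A: 0.534; Analyst B: 0.891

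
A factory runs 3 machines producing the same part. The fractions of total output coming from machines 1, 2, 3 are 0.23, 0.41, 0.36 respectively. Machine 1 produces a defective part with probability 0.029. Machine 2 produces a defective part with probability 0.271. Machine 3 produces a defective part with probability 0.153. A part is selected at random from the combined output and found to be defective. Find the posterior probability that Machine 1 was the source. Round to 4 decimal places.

Posterior probability ≈ 0.0386

Tabulate prior·likelihood by source: [1] prior 0.23, lik 0.029, product 0.006670; [2] prior 0.41, lik 0.271, product 0.1111; [3] prior 0.36, lik 0.153, product 0.05508.
Normalizing constant = 0.17286; the posterior for Machine 1 is its product over the sum, 0.006670/0.17286 = 0.0386.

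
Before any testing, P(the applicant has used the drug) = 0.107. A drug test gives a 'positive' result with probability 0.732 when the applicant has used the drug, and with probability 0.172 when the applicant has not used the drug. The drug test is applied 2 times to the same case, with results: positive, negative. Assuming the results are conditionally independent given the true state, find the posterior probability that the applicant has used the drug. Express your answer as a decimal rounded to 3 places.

Posterior P(H) ≈ 0.142

With H the event that the applicant has used the drug, the joint likelihood of the observed sequence is P(data|H) = 0.732·0.268 = 0.19618 and P(data|¬H) = 0.172·0.828 = 0.14242.
Bayes: P(H|data) = 0.107·0.19618 / (0.107·0.19618 + 0.893·0.14242) = 0.020991/0.14817 = 0.1417.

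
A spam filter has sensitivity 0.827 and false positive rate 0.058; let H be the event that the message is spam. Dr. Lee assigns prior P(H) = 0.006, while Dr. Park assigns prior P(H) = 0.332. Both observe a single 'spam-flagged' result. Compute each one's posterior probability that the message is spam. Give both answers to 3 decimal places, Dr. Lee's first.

P('+'|H) = 0.827, P('+'|¬H) = 0.058.
Dr. Lee: numerator 0.827·0.006 = 0.0049620; evidence = 0.0049620+0.058·0.994 = 0.062614; posterior = 0.079.
Dr. Park: numerator 0.827·0.332 = 0.27456; evidence = 0.27456+0.058·0.668 = 0.31331; posterior = 0.876.

Dr. Lee: 0.079; Dr. Park: 0.876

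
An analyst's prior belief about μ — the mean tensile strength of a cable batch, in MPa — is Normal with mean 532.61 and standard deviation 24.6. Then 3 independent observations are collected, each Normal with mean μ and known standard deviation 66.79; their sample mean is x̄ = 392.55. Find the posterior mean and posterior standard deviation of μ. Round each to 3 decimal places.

Prior precision 1/τ₀² = 1/24.6² = 0.00165246; data precision n/σ² = 3/66.79² = 0.00067251.
Posterior precision = 0.00165246 + 0.00067251 = 0.00232496, giving posterior SD = 1/√0.00232496 = 20.739.
Posterior mean = (0.00165246·532.61 + 0.00067251·392.55) / 0.00232496 = 492.097.

Posterior mean ≈ 492.097; posterior SD ≈ 20.739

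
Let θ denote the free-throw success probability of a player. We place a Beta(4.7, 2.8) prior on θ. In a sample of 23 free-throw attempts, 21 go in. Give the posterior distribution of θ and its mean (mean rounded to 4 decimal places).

The binomial likelihood is conjugate to the Beta prior: with 21 successes and 2 failures, the posterior is Beta(4.7+21, 2.8+2) = Beta(25.7, 4.8).
Posterior mean = α/(α+β) = 25.7/30.5 = 0.8426.

Posterior: Beta(25.7, 4.8); mean ≈ 0.8426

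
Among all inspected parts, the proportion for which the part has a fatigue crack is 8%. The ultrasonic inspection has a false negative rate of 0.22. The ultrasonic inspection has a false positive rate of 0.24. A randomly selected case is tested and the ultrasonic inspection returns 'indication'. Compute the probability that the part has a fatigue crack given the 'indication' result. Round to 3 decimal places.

P(H | E) ≈ 0.220

Let H be the event that the part has a fatigue crack. P(H) = 0.08, so P(¬H) = 0.92. With E the 'indication' result, P(E|H) = 0.78 and P(E|¬H) = 0.24.
P(E) = 0.78·0.08 + 0.24·0.92 = 0.062400 + 0.22080 = 0.28320.
By Bayes' theorem, P(H|E) = 0.062400 / 0.28320 = 0.220.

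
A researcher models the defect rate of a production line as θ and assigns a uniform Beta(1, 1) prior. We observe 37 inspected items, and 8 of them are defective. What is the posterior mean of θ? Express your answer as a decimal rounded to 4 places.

Posterior mean ≈ 0.2308

Observing 8 successes and 29 failures updates Beta(1, 1) by adding the success and failure counts to the two shape parameters: α = 1+8 = 9, β = 1+29 = 30.
Posterior mean = α/(α+β) = 9/39 = 0.2308.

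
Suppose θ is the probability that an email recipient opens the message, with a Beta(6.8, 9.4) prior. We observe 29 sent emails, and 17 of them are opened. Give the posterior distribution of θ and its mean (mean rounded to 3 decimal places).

Posterior: Beta(23.8, 21.4); mean ≈ 0.527

Observing 17 successes and 12 failures updates Beta(6.8, 9.4) by adding the success and failure counts to the two shape parameters: α = 6.8+17 = 23.8, β = 9.4+12 = 21.4.
Posterior mean = α/(α+β) = 23.8/45.2 = 0.527.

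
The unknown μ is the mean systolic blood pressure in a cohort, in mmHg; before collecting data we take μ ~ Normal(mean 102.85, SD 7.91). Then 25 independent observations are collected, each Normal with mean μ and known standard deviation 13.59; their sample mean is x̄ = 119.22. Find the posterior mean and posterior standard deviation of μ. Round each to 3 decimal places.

Posterior mean ≈ 117.491; posterior SD ≈ 2.570

Prior precision 1/τ₀² = 1/7.91² = 0.0159826; data precision n/σ² = 25/13.59² = 0.135363.
Posterior precision = 0.0159826 + 0.135363 = 0.151346, giving posterior SD = 1/√0.151346 = 2.570.
Posterior mean = (0.0159826·102.85 + 0.135363·119.22) / 0.151346 = 117.491.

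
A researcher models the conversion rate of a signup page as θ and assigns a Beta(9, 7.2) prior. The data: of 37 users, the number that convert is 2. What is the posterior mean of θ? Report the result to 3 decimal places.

Posterior mean ≈ 0.207

The binomial likelihood is conjugate to the Beta prior: with 2 successes and 35 failures, the posterior is Beta(9+2, 7.2+35) = Beta(11, 42.2).
Posterior mean = α/(α+β) = 11/53.2 = 0.207.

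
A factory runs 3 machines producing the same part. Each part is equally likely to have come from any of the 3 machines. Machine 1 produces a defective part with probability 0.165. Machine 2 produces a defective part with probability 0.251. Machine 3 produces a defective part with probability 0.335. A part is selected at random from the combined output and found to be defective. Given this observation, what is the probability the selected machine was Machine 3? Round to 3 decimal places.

Posterior probability ≈ 0.446

Tabulate prior·likelihood by source: [1] prior 0.333333, lik 0.165, product 0.05500; [2] prior 0.333333, lik 0.251, product 0.08367; [3] prior 0.333333, lik 0.335, product 0.1117.
Normalizing constant = 0.25033; the posterior for Machine 3 is its product over the sum, 0.1117/0.25033 = 0.446.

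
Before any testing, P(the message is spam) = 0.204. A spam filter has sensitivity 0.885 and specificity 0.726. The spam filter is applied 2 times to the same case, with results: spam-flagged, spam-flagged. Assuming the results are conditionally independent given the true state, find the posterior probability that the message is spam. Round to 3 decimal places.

With H the event that the message is spam, the joint likelihood of the observed sequence is P(data|H) = 0.885·0.885 = 0.78323 and P(data|¬H) = 0.274·0.274 = 0.075076.
Bayes: P(H|data) = 0.204·0.78323 / (0.204·0.78323 + 0.796·0.075076) = 0.15978/0.21954 = 0.7278.

Posterior P(H) ≈ 0.728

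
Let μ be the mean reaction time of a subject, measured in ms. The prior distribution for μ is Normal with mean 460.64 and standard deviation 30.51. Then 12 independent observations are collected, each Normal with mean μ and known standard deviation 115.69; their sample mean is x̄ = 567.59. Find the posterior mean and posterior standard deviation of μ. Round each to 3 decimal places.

Posterior mean ≈ 509.294; posterior SD ≈ 22.525

With known σ, the Normal prior is conjugate. Weight on the data is w = (n/σ²)/(n/σ² + 1/τ₀²) = 0.00089658/(0.00089658+0.00107428) = 0.45492.
Posterior mean = w·x̄ + (1−w)·μ₀ = 0.45492·567.59 + 0.54508·460.64 = 509.294. Posterior variance = 1/(0.00089658+0.00107428) = 507.394, so SD = 22.525.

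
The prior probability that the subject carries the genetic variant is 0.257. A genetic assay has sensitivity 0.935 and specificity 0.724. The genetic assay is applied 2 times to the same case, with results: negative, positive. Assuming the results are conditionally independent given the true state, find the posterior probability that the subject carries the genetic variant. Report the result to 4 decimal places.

With H the event that the subject carries the genetic variant, the joint likelihood of the observed sequence is P(data|H) = 0.065·0.935 = 0.060775 and P(data|¬H) = 0.724·0.276 = 0.19982.
Bayes: P(H|data) = 0.257·0.060775 / (0.257·0.060775 + 0.743·0.19982) = 0.015619/0.16409 = 0.0952.

Posterior P(H) ≈ 0.0952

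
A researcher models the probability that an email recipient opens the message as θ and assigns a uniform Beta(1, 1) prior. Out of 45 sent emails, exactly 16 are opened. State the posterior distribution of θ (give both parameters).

The binomial likelihood is conjugate to the Beta prior: with 16 successes and 29 failures, the posterior is Beta(1+16, 1+29) = Beta(17, 30).

Posterior: Beta(17, 30)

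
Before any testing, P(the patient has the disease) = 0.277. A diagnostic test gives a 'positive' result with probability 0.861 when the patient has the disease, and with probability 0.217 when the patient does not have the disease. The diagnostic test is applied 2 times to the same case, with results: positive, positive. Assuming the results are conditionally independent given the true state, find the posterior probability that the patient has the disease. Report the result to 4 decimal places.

Posterior P(H) ≈ 0.8578

Let H be the event that the patient has the disease; start with P(H) = 0.277. P('positive'|H) = 0.861, P('positive'|¬H) = 0.217.
Update on result 1 ('positive'): P(H) ← 0.861·0.2770 / (0.861·0.2770 + 0.217·0.7230) = 0.23850/0.39539 = 0.6032.
Update on result 2 ('positive'): P(H) ← 0.861·0.6032 / (0.861·0.6032 + 0.217·0.3968) = 0.51935/0.60546 = 0.8578.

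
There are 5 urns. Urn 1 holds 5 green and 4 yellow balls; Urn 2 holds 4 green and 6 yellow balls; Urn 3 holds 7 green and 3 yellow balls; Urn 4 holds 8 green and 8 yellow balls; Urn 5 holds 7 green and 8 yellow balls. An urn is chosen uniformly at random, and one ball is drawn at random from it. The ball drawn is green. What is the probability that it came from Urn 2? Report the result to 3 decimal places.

Posterior probability ≈ 0.153

P(green|Urn 1) = 0.5556; P(green|Urn 2) = 0.4; P(green|Urn 3) = 0.7; P(green|Urn 4) = 0.5; P(green|Urn 5) = 0.4667.
Prior × likelihood for each source: 0.2·0.5556=0.1111, 0.2·0.4=0.08000, 0.2·0.7=0.1400, 0.2·0.5=0.1000, 0.2·0.4667=0.09333. Summing gives P(green) = 0.52444.
P(Urn 2 | green) = 0.08000 / 0.52444 = 0.153.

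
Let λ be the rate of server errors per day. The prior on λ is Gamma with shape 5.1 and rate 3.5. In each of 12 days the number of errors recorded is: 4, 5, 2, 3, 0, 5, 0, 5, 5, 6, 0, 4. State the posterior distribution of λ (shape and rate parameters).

Posterior: Gamma(shape=44.1, rate=15.5)

Total count ∑xᵢ = 39 over n = 12 days.
Gamma is conjugate to the Poisson likelihood: posterior is Gamma(shape = 5.1+39 = 44.1, rate = 3.5+12 = 15.5).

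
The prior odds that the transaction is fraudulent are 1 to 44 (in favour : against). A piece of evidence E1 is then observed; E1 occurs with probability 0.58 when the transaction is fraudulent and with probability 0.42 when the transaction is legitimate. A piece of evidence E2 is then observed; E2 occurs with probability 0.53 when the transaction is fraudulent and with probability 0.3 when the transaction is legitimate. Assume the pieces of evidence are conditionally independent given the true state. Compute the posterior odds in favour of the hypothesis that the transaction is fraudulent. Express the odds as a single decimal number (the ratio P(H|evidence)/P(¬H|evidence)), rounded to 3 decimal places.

Posterior odds ≈ 0.055

Prior odds = 1/44 = 0.022727.
Likelihood ratio for E1 = 0.58/0.42 = 1.3810.
Likelihood ratio for E2 = 0.53/0.3 = 1.7667.
Posterior odds = prior odds × LR₁ × LR₂ = 0.055447.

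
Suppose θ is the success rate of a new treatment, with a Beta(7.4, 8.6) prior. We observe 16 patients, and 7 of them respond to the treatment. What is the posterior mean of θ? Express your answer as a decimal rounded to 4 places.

Observing 7 successes and 9 failures updates Beta(7.4, 8.6) by adding the success and failure counts to the two shape parameters: α = 7.4+7 = 14.4, β = 8.6+9 = 17.6.
Posterior mean = α/(α+β) = 14.4/32 = 0.4500.

Posterior mean ≈ 0.4500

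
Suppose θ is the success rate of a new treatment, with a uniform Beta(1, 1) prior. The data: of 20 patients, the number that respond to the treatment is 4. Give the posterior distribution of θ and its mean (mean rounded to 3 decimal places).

Observing 4 successes and 16 failures updates Beta(1, 1) by adding the success and failure counts to the two shape parameters: α = 1+4 = 5, β = 1+16 = 17.
E[θ | data] = 5/(5+17) = 0.227.

Posterior: Beta(5, 17); mean ≈ 0.227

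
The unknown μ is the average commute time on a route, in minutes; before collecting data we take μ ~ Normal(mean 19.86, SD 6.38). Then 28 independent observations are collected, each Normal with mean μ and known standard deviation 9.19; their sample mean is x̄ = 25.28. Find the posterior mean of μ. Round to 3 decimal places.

With known σ, the Normal prior is conjugate. Weight on the data is w = (n/σ²)/(n/σ² + 1/τ₀²) = 0.331533/(0.331533+0.0245674) = 0.93101.
Posterior mean = w·x̄ + (1−w)·μ₀ = 0.93101·25.28 + 0.068990·19.86 = 24.906.

Posterior mean ≈ 24.906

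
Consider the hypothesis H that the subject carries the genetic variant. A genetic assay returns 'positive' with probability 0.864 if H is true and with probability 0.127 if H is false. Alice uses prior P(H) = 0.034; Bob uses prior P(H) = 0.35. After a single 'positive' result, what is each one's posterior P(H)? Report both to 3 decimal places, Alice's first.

The likelihood ratio for a 'positive' result is 0.864/0.127 = 6.8031.
Alice: prior odds 0.034/0.966 = 0.035197; posterior odds 0.23945; posterior probability 0.193.
Bob: prior odds 0.35/0.65 = 0.53846; posterior odds 3.6632; posterior probability 0.786.

Alice: 0.193; Bob: 0.786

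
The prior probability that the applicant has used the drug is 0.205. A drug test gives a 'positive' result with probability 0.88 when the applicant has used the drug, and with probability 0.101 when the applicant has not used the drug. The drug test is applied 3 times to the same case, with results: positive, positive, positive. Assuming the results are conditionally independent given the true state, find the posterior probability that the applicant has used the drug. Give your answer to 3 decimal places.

Posterior P(H) ≈ 0.994

Let H be the event that the applicant has used the drug; start with P(H) = 0.205. P('positive'|H) = 0.88, P('positive'|¬H) = 0.101.
Update on result 1 ('positive'): P(H) ← 0.88·0.2050 / (0.88·0.2050 + 0.101·0.7950) = 0.18040/0.26070 = 0.6920.
Update on result 2 ('positive'): P(H) ← 0.88·0.6920 / (0.88·0.6920 + 0.101·0.3080) = 0.60896/0.64007 = 0.9514.
Update on result 3 ('positive'): P(H) ← 0.88·0.9514 / (0.88·0.9514 + 0.101·0.0486) = 0.83723/0.84214 = 0.9942.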